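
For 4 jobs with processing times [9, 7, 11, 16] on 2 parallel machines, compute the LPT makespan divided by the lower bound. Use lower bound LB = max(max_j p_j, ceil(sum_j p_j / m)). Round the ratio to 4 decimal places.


LPT order: [16, 11, 9, 7]
Machine loads after assignment: [23, 20]
LPT makespan = 23
Lower bound = max(max_job, ceil(total/2)) = max(16, 22) = 22
Ratio = 23 / 22 = 1.0455

1.0455


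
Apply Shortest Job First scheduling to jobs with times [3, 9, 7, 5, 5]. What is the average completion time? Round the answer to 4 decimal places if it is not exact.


SJF order (ascending): [3, 5, 5, 7, 9]
Completion times:
  Job 1: burst=3, C=3
  Job 2: burst=5, C=8
  Job 3: burst=5, C=13
  Job 4: burst=7, C=20
  Job 5: burst=9, C=29
Average completion = 73/5 = 14.6

14.6


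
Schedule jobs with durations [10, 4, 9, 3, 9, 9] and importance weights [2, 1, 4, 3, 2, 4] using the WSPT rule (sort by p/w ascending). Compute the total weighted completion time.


Compute p/w ratios and sort ascending (WSPT): [(3, 3), (9, 4), (9, 4), (4, 1), (9, 2), (10, 2)]
Compute weighted completion times:
  Job (p=3,w=3): C=3, w*C=3*3=9
  Job (p=9,w=4): C=12, w*C=4*12=48
  Job (p=9,w=4): C=21, w*C=4*21=84
  Job (p=4,w=1): C=25, w*C=1*25=25
  Job (p=9,w=2): C=34, w*C=2*34=68
  Job (p=10,w=2): C=44, w*C=2*44=88
Total weighted completion time = 322

322


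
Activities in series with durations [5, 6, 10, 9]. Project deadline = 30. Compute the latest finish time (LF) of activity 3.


LF(activity 3) = deadline - sum of successor durations
Successors: activities 4 through 4 with durations [9]
Sum of successor durations = 9
LF = 30 - 9 = 21

21


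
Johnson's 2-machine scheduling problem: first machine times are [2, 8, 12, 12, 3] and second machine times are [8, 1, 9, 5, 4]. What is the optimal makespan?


Apply Johnson's rule:
  Group 1 (a <= b): [(1, 2, 8), (5, 3, 4)]
  Group 2 (a > b): [(3, 12, 9), (4, 12, 5), (2, 8, 1)]
Optimal job order: [1, 5, 3, 4, 2]
Schedule:
  Job 1: M1 done at 2, M2 done at 10
  Job 5: M1 done at 5, M2 done at 14
  Job 3: M1 done at 17, M2 done at 26
  Job 4: M1 done at 29, M2 done at 34
  Job 2: M1 done at 37, M2 done at 38
Makespan = 38

38


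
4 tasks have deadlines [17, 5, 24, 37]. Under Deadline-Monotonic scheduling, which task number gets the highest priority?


Sort tasks by relative deadline (ascending):
  Task 2: deadline = 5
  Task 1: deadline = 17
  Task 3: deadline = 24
  Task 4: deadline = 37
Priority order (highest first): [2, 1, 3, 4]
Highest priority task = 2

2


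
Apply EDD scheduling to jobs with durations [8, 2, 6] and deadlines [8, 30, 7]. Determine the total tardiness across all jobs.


Sort by due date (EDD order): [(6, 7), (8, 8), (2, 30)]
Compute completion times and tardiness:
  Job 1: p=6, d=7, C=6, tardiness=max(0,6-7)=0
  Job 2: p=8, d=8, C=14, tardiness=max(0,14-8)=6
  Job 3: p=2, d=30, C=16, tardiness=max(0,16-30)=0
Total tardiness = 6

6


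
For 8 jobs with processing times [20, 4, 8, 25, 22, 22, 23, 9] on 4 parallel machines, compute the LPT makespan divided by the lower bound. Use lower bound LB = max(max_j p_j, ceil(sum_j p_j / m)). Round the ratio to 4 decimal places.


LPT order: [25, 23, 22, 22, 20, 9, 8, 4]
Machine loads after assignment: [29, 31, 42, 31]
LPT makespan = 42
Lower bound = max(max_job, ceil(total/4)) = max(25, 34) = 34
Ratio = 42 / 34 = 1.2353

1.2353


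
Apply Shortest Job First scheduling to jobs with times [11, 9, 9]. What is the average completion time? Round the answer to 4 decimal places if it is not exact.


SJF order (ascending): [9, 9, 11]
Completion times:
  Job 1: burst=9, C=9
  Job 2: burst=9, C=18
  Job 3: burst=11, C=29
Average completion = 56/3 = 18.6667

18.6667


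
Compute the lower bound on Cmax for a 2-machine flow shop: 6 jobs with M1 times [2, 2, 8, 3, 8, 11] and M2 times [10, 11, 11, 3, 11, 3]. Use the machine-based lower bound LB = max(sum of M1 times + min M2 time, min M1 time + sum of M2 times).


LB1 = sum(M1 times) + min(M2 times) = 34 + 3 = 37
LB2 = min(M1 times) + sum(M2 times) = 2 + 49 = 51
Lower bound = max(LB1, LB2) = max(37, 51) = 51

51


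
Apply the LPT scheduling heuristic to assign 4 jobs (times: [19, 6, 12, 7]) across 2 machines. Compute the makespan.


Sort jobs in decreasing order (LPT): [19, 12, 7, 6]
Assign each job to the least loaded machine:
  Machine 1: jobs [19, 6], load = 25
  Machine 2: jobs [12, 7], load = 19
Makespan = max load = 25

25


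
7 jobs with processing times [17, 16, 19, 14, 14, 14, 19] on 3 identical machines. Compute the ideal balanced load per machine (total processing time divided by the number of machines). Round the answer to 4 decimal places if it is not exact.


Total processing time = 17 + 16 + 19 + 14 + 14 + 14 + 19 = 113
Number of machines = 3
Ideal balanced load = 113 / 3 = 37.6667

37.6667


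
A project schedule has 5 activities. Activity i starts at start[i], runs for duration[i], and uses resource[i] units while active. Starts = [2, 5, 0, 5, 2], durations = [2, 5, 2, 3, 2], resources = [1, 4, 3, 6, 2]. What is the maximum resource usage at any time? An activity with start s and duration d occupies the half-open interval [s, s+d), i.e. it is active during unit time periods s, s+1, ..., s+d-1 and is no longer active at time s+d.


Each activity i is active on [start_i, start_i + duration_i).
Compute total resource usage per time slot:
  t=0: active resources = [3], total = 3
  t=1: active resources = [3], total = 3
  t=2: active resources = [1, 2], total = 3
  t=3: active resources = [1, 2], total = 3
  t=4: active resources = [], total = 0
  t=5: active resources = [4, 6], total = 10
  t=6: active resources = [4, 6], total = 10
  t=7: active resources = [4, 6], total = 10
  t=8: active resources = [4], total = 4
  t=9: active resources = [4], total = 4
Peak resource demand = 10

10


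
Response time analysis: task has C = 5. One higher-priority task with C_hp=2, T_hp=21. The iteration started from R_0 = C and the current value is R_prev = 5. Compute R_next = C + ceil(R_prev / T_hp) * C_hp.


R_next = C + ceil(R_prev / T_hp) * C_hp
ceil(5 / 21) = ceil(0.2381) = 1
Interference = 1 * 2 = 2
R_next = 5 + 2 = 7

7


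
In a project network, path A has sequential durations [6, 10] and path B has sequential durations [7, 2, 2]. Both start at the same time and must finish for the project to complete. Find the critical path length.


Path A total = 6 + 10 = 16
Path B total = 7 + 2 + 2 = 11
Critical path = longest path = max(16, 11) = 16

16


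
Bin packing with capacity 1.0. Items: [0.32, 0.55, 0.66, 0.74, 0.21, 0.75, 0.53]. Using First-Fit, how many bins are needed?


Place items sequentially using First-Fit:
  Item 0.32 -> new Bin 1
  Item 0.55 -> Bin 1 (now 0.87)
  Item 0.66 -> new Bin 2
  Item 0.74 -> new Bin 3
  Item 0.21 -> Bin 2 (now 0.87)
  Item 0.75 -> new Bin 4
  Item 0.53 -> new Bin 5
Total bins used = 5

5


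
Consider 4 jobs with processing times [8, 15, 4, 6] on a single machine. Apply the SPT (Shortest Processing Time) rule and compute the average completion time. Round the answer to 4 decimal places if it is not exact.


Sort jobs by processing time (SPT order): [4, 6, 8, 15]
Compute completion times sequentially:
  Job 1: processing = 4, completes at 4
  Job 2: processing = 6, completes at 10
  Job 3: processing = 8, completes at 18
  Job 4: processing = 15, completes at 33
Sum of completion times = 65
Average completion time = 65/4 = 16.25

16.25


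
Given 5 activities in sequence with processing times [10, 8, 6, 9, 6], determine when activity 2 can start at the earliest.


Activity 2 starts after activities 1 through 1 complete.
Predecessor durations: [10]
ES = 10 = 10

10


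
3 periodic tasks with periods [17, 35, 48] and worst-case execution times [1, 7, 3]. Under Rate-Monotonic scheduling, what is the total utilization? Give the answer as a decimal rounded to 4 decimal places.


Compute individual utilizations (exact fractions):
  Task 1: C/T = 1/17 (approx. 0.0588)
  Task 2: C/T = 7/35 = 1/5 (approx. 0.2)
  Task 3: C/T = 3/48 = 1/16 (approx. 0.0625)
Total utilization U = 1/17 + 1/5 + 1/16 = 437/1360
Rounded to 4 decimal places: U = 0.3213
RM (Liu & Layland) bound for 3 tasks = 0.779763; compare with U = 437/1360 (approx. 0.321324)
U <= bound, so schedulable by RM sufficient condition.

0.3213


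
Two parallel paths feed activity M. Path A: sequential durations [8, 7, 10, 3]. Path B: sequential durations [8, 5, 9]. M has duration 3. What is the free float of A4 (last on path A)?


ES(A4) = sum of predecessors on chain A = 25
EF(A4) = ES + duration = 25 + 3 = 28
Successor of A4 is M. ES(M) = max(sum(A), sum(B)) = max(28, 22) = 28
Free float = ES(successor) - EF(current) = 28 - 28 = 0

0


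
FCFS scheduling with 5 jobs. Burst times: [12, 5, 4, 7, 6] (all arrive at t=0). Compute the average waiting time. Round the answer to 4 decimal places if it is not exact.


FCFS order (as given): [12, 5, 4, 7, 6]
Waiting times:
  Job 1: wait = 0
  Job 2: wait = 12
  Job 3: wait = 17
  Job 4: wait = 21
  Job 5: wait = 28
Sum of waiting times = 78
Average waiting time = 78/5 = 15.6

15.6


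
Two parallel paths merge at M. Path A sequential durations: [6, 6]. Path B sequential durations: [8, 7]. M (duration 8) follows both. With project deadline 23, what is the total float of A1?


Forward pass: ES(A1) = sum of predecessors on chain A = 0
EF = ES + duration = 0 + 6 = 6
Backward pass: LF(M) = deadline = 23; LS(M) = 23 - 8 = 15
LF(A1) = LS(M) - sum(successors on chain A) = 15 - 6 = 9
LS = LF - duration = 9 - 6 = 3
Total float = LS - ES = 3 - 0 = 3

3


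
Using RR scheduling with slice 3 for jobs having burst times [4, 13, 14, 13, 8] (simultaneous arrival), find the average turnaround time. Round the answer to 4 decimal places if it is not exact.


Time quantum = 3
Execution trace:
  J1 runs 3 units, time = 3
  J2 runs 3 units, time = 6
  J3 runs 3 units, time = 9
  J4 runs 3 units, time = 12
  J5 runs 3 units, time = 15
  J1 runs 1 units, time = 16
  J2 runs 3 units, time = 19
  J3 runs 3 units, time = 22
  J4 runs 3 units, time = 25
  J5 runs 3 units, time = 28
  J2 runs 3 units, time = 31
  J3 runs 3 units, time = 34
  J4 runs 3 units, time = 37
  J5 runs 2 units, time = 39
  J2 runs 3 units, time = 42
  J3 runs 3 units, time = 45
  J4 runs 3 units, time = 48
  J2 runs 1 units, time = 49
  J3 runs 2 units, time = 51
  J4 runs 1 units, time = 52
Finish times: [16, 49, 51, 52, 39]
Average turnaround = 207/5 = 41.4

41.4


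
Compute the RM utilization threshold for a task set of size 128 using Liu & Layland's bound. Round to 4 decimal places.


Compute 2^(1/128) = 1.0054299011
Subtract 1: 1.0054299011 - 1 = 0.0054299011
Multiply by n: 128 * 0.0054299011 = 0.6950273408
Round to 4 dp: 0.6950

0.6950


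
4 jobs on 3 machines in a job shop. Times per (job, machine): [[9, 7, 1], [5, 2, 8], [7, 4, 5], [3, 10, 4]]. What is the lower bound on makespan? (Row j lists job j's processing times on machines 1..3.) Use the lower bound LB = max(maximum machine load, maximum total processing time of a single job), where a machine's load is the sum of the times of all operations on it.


Machine loads:
  Machine 1: 9 + 5 + 7 + 3 = 24
  Machine 2: 7 + 2 + 4 + 10 = 23
  Machine 3: 1 + 8 + 5 + 4 = 18
Max machine load = 24
Job totals:
  Job 1: 17
  Job 2: 15
  Job 3: 16
  Job 4: 17
Max job total = 17
Lower bound = max(24, 17) = 24

24


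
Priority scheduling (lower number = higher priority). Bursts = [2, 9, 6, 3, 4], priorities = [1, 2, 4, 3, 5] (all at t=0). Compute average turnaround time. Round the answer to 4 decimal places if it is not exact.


Sort by priority (ascending = highest first):
Order: [(1, 2), (2, 9), (3, 3), (4, 6), (5, 4)]
Completion times:
  Priority 1, burst=2, C=2
  Priority 2, burst=9, C=11
  Priority 3, burst=3, C=14
  Priority 4, burst=6, C=20
  Priority 5, burst=4, C=24
Average turnaround = 71/5 = 14.2

14.2


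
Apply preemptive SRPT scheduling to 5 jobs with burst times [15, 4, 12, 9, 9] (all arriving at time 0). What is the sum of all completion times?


Since all jobs arrive at t=0, SRPT equals SPT ordering.
SPT order: [4, 9, 9, 12, 15]
Completion times:
  Job 1: p=4, C=4
  Job 2: p=9, C=13
  Job 3: p=9, C=22
  Job 4: p=12, C=34
  Job 5: p=15, C=49
Total completion time = 4 + 13 + 22 + 34 + 49 = 122

122


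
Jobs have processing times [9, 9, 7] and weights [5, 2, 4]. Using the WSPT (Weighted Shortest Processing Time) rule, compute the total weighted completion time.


Compute p/w ratios and sort ascending (WSPT): [(7, 4), (9, 5), (9, 2)]
Compute weighted completion times:
  Job (p=7,w=4): C=7, w*C=4*7=28
  Job (p=9,w=5): C=16, w*C=5*16=80
  Job (p=9,w=2): C=25, w*C=2*25=50
Total weighted completion time = 158

158


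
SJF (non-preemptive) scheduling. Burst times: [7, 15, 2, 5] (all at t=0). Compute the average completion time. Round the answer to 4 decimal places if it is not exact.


SJF order (ascending): [2, 5, 7, 15]
Completion times:
  Job 1: burst=2, C=2
  Job 2: burst=5, C=7
  Job 3: burst=7, C=14
  Job 4: burst=15, C=29
Average completion = 52/4 = 13.0

13.0


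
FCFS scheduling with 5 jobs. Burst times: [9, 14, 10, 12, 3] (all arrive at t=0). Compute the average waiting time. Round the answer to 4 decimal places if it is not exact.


FCFS order (as given): [9, 14, 10, 12, 3]
Waiting times:
  Job 1: wait = 0
  Job 2: wait = 9
  Job 3: wait = 23
  Job 4: wait = 33
  Job 5: wait = 45
Sum of waiting times = 110
Average waiting time = 110/5 = 22.0

22.0


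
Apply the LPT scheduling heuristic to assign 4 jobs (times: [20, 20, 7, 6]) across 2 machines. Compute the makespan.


Sort jobs in decreasing order (LPT): [20, 20, 7, 6]
Assign each job to the least loaded machine:
  Machine 1: jobs [20, 7], load = 27
  Machine 2: jobs [20, 6], load = 26
Makespan = max load = 27

27


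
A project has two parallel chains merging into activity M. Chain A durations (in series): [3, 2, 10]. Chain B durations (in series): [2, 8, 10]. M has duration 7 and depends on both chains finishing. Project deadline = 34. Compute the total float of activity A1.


Forward pass: ES(A1) = sum of predecessors on chain A = 0
EF = ES + duration = 0 + 3 = 3
Backward pass: LF(M) = deadline = 34; LS(M) = 34 - 7 = 27
LF(A1) = LS(M) - sum(successors on chain A) = 27 - 12 = 15
LS = LF - duration = 15 - 3 = 12
Total float = LS - ES = 12 - 0 = 12

12


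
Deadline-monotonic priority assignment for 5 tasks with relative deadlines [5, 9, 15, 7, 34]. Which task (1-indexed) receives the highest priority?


Sort tasks by relative deadline (ascending):
  Task 1: deadline = 5
  Task 4: deadline = 7
  Task 2: deadline = 9
  Task 3: deadline = 15
  Task 5: deadline = 34
Priority order (highest first): [1, 4, 2, 3, 5]
Highest priority task = 1

1


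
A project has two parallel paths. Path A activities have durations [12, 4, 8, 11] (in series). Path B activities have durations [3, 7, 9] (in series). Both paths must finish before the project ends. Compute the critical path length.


Path A total = 12 + 4 + 8 + 11 = 35
Path B total = 3 + 7 + 9 = 19
Critical path = longest path = max(35, 19) = 35

35


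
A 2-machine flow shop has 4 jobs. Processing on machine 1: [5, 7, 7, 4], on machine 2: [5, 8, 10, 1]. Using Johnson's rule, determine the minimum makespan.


Apply Johnson's rule:
  Group 1 (a <= b): [(1, 5, 5), (2, 7, 8), (3, 7, 10)]
  Group 2 (a > b): [(4, 4, 1)]
Optimal job order: [1, 2, 3, 4]
Schedule:
  Job 1: M1 done at 5, M2 done at 10
  Job 2: M1 done at 12, M2 done at 20
  Job 3: M1 done at 19, M2 done at 30
  Job 4: M1 done at 23, M2 done at 31
Makespan = 31

31


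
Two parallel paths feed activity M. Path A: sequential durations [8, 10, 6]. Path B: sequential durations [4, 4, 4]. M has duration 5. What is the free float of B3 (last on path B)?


ES(B3) = sum of predecessors on chain B = 8
EF(B3) = ES + duration = 8 + 4 = 12
Successor of B3 is M. ES(M) = max(sum(A), sum(B)) = max(24, 12) = 24
Free float = ES(successor) - EF(current) = 24 - 12 = 12

12


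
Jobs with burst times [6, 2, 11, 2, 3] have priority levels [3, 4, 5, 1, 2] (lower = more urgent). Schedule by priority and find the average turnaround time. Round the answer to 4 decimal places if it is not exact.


Sort by priority (ascending = highest first):
Order: [(1, 2), (2, 3), (3, 6), (4, 2), (5, 11)]
Completion times:
  Priority 1, burst=2, C=2
  Priority 2, burst=3, C=5
  Priority 3, burst=6, C=11
  Priority 4, burst=2, C=13
  Priority 5, burst=11, C=24
Average turnaround = 55/5 = 11.0

11.0


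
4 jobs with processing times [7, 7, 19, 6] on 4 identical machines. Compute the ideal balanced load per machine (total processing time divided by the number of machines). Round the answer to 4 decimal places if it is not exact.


Total processing time = 7 + 7 + 19 + 6 = 39
Number of machines = 4
Ideal balanced load = 39 / 4 = 9.75

9.75


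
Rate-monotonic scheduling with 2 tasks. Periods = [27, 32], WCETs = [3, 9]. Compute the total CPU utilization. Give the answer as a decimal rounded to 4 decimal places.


Compute individual utilizations (exact fractions):
  Task 1: C/T = 3/27 = 1/9 (approx. 0.1111)
  Task 2: C/T = 9/32 (approx. 0.2813)
Total utilization U = 1/9 + 9/32 = 113/288
Rounded to 4 decimal places: U = 0.3924
RM (Liu & Layland) bound for 2 tasks = 0.828427; compare with U = 113/288 (approx. 0.392361)
U <= bound, so schedulable by RM sufficient condition.

0.3924


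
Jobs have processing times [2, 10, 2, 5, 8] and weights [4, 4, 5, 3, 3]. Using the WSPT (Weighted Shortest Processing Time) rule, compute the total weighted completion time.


Compute p/w ratios and sort ascending (WSPT): [(2, 5), (2, 4), (5, 3), (10, 4), (8, 3)]
Compute weighted completion times:
  Job (p=2,w=5): C=2, w*C=5*2=10
  Job (p=2,w=4): C=4, w*C=4*4=16
  Job (p=5,w=3): C=9, w*C=3*9=27
  Job (p=10,w=4): C=19, w*C=4*19=76
  Job (p=8,w=3): C=27, w*C=3*27=81
Total weighted completion time = 210

210


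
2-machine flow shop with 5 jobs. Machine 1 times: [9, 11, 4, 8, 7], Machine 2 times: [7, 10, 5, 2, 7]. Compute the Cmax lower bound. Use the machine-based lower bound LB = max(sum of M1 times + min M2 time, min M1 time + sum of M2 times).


LB1 = sum(M1 times) + min(M2 times) = 39 + 2 = 41
LB2 = min(M1 times) + sum(M2 times) = 4 + 31 = 35
Lower bound = max(LB1, LB2) = max(41, 35) = 41

41


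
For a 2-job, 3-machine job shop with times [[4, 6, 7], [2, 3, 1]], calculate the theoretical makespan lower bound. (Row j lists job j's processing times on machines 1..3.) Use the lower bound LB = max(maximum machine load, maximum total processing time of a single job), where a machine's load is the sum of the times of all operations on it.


Machine loads:
  Machine 1: 4 + 2 = 6
  Machine 2: 6 + 3 = 9
  Machine 3: 7 + 1 = 8
Max machine load = 9
Job totals:
  Job 1: 17
  Job 2: 6
Max job total = 17
Lower bound = max(9, 17) = 17

17


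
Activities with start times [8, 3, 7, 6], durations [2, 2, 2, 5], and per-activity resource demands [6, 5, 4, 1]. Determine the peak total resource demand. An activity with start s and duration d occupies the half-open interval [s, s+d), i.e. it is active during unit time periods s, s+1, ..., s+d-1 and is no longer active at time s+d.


Each activity i is active on [start_i, start_i + duration_i).
Compute total resource usage per time slot:
  t=0: active resources = [], total = 0
  t=1: active resources = [], total = 0
  t=2: active resources = [], total = 0
  t=3: active resources = [5], total = 5
  t=4: active resources = [5], total = 5
  t=5: active resources = [], total = 0
  t=6: active resources = [1], total = 1
  t=7: active resources = [4, 1], total = 5
  t=8: active resources = [6, 4, 1], total = 11
  t=9: active resources = [6, 1], total = 7
  t=10: active resources = [1], total = 1
Peak resource demand = 11

11


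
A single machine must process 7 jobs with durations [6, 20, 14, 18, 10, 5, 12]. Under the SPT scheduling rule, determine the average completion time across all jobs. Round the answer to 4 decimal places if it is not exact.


Sort jobs by processing time (SPT order): [5, 6, 10, 12, 14, 18, 20]
Compute completion times sequentially:
  Job 1: processing = 5, completes at 5
  Job 2: processing = 6, completes at 11
  Job 3: processing = 10, completes at 21
  Job 4: processing = 12, completes at 33
  Job 5: processing = 14, completes at 47
  Job 6: processing = 18, completes at 65
  Job 7: processing = 20, completes at 85
Sum of completion times = 267
Average completion time = 267/7 = 38.1429

38.1429


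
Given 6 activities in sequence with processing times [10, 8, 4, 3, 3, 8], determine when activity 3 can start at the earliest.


Activity 3 starts after activities 1 through 2 complete.
Predecessor durations: [10, 8]
ES = 10 + 8 = 18

18


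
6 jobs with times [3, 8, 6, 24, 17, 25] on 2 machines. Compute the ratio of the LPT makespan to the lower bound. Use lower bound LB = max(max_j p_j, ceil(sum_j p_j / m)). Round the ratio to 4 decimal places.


LPT order: [25, 24, 17, 8, 6, 3]
Machine loads after assignment: [42, 41]
LPT makespan = 42
Lower bound = max(max_job, ceil(total/2)) = max(25, 42) = 42
Ratio = 42 / 42 = 1.0

1.0


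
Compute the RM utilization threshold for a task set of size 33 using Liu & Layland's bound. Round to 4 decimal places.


Compute 2^(1/33) = 1.0212266063
Subtract 1: 1.0212266063 - 1 = 0.0212266063
Multiply by n: 33 * 0.0212266063 = 0.7004780079
Round to 4 dp: 0.7005

0.7005


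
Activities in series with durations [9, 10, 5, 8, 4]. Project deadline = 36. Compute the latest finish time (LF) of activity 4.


LF(activity 4) = deadline - sum of successor durations
Successors: activities 5 through 5 with durations [4]
Sum of successor durations = 4
LF = 36 - 4 = 32

32


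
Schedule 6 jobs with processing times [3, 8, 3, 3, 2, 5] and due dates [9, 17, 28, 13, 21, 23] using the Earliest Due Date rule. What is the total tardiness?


Sort by due date (EDD order): [(3, 9), (3, 13), (8, 17), (2, 21), (5, 23), (3, 28)]
Compute completion times and tardiness:
  Job 1: p=3, d=9, C=3, tardiness=max(0,3-9)=0
  Job 2: p=3, d=13, C=6, tardiness=max(0,6-13)=0
  Job 3: p=8, d=17, C=14, tardiness=max(0,14-17)=0
  Job 4: p=2, d=21, C=16, tardiness=max(0,16-21)=0
  Job 5: p=5, d=23, C=21, tardiness=max(0,21-23)=0
  Job 6: p=3, d=28, C=24, tardiness=max(0,24-28)=0
Total tardiness = 0

0


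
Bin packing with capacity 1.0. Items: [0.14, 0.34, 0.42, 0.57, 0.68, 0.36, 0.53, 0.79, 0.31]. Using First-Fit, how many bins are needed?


Place items sequentially using First-Fit:
  Item 0.14 -> new Bin 1
  Item 0.34 -> Bin 1 (now 0.48)
  Item 0.42 -> Bin 1 (now 0.9)
  Item 0.57 -> new Bin 2
  Item 0.68 -> new Bin 3
  Item 0.36 -> Bin 2 (now 0.93)
  Item 0.53 -> new Bin 4
  Item 0.79 -> new Bin 5
  Item 0.31 -> Bin 3 (now 0.99)
Total bins used = 5

5


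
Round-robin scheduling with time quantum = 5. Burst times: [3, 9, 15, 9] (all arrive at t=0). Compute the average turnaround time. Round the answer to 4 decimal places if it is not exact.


Time quantum = 5
Execution trace:
  J1 runs 3 units, time = 3
  J2 runs 5 units, time = 8
  J3 runs 5 units, time = 13
  J4 runs 5 units, time = 18
  J2 runs 4 units, time = 22
  J3 runs 5 units, time = 27
  J4 runs 4 units, time = 31
  J3 runs 5 units, time = 36
Finish times: [3, 22, 36, 31]
Average turnaround = 92/4 = 23.0

23.0


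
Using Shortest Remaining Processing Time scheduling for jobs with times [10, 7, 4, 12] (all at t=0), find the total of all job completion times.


Since all jobs arrive at t=0, SRPT equals SPT ordering.
SPT order: [4, 7, 10, 12]
Completion times:
  Job 1: p=4, C=4
  Job 2: p=7, C=11
  Job 3: p=10, C=21
  Job 4: p=12, C=33
Total completion time = 4 + 11 + 21 + 33 = 69

69


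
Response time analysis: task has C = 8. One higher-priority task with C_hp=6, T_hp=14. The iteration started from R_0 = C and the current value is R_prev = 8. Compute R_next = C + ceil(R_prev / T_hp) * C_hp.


R_next = C + ceil(R_prev / T_hp) * C_hp
ceil(8 / 14) = ceil(0.5714) = 1
Interference = 1 * 6 = 6
R_next = 8 + 6 = 14

14


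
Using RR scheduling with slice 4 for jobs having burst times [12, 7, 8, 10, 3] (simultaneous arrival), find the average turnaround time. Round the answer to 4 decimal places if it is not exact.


Time quantum = 4
Execution trace:
  J1 runs 4 units, time = 4
  J2 runs 4 units, time = 8
  J3 runs 4 units, time = 12
  J4 runs 4 units, time = 16
  J5 runs 3 units, time = 19
  J1 runs 4 units, time = 23
  J2 runs 3 units, time = 26
  J3 runs 4 units, time = 30
  J4 runs 4 units, time = 34
  J1 runs 4 units, time = 38
  J4 runs 2 units, time = 40
Finish times: [38, 26, 30, 40, 19]
Average turnaround = 153/5 = 30.6

30.6


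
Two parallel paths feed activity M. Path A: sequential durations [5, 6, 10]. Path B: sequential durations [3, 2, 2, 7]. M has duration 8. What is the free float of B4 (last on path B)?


ES(B4) = sum of predecessors on chain B = 7
EF(B4) = ES + duration = 7 + 7 = 14
Successor of B4 is M. ES(M) = max(sum(A), sum(B)) = max(21, 14) = 21
Free float = ES(successor) - EF(current) = 21 - 14 = 7

7


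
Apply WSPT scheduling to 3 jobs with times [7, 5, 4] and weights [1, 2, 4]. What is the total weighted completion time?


Compute p/w ratios and sort ascending (WSPT): [(4, 4), (5, 2), (7, 1)]
Compute weighted completion times:
  Job (p=4,w=4): C=4, w*C=4*4=16
  Job (p=5,w=2): C=9, w*C=2*9=18
  Job (p=7,w=1): C=16, w*C=1*16=16
Total weighted completion time = 50

50


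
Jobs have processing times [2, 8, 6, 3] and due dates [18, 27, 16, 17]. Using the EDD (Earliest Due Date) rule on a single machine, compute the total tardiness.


Sort by due date (EDD order): [(6, 16), (3, 17), (2, 18), (8, 27)]
Compute completion times and tardiness:
  Job 1: p=6, d=16, C=6, tardiness=max(0,6-16)=0
  Job 2: p=3, d=17, C=9, tardiness=max(0,9-17)=0
  Job 3: p=2, d=18, C=11, tardiness=max(0,11-18)=0
  Job 4: p=8, d=27, C=19, tardiness=max(0,19-27)=0
Total tardiness = 0

0


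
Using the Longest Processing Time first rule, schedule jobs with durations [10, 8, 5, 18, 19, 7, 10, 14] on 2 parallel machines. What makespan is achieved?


Sort jobs in decreasing order (LPT): [19, 18, 14, 10, 10, 8, 7, 5]
Assign each job to the least loaded machine:
  Machine 1: jobs [19, 10, 10, 7], load = 46
  Machine 2: jobs [18, 14, 8, 5], load = 45
Makespan = max load = 46

46


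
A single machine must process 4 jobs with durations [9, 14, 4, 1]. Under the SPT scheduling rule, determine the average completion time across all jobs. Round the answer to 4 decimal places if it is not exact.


Sort jobs by processing time (SPT order): [1, 4, 9, 14]
Compute completion times sequentially:
  Job 1: processing = 1, completes at 1
  Job 2: processing = 4, completes at 5
  Job 3: processing = 9, completes at 14
  Job 4: processing = 14, completes at 28
Sum of completion times = 48
Average completion time = 48/4 = 12.0

12.0


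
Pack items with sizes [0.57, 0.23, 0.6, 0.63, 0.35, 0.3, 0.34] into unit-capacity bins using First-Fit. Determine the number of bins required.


Place items sequentially using First-Fit:
  Item 0.57 -> new Bin 1
  Item 0.23 -> Bin 1 (now 0.8)
  Item 0.6 -> new Bin 2
  Item 0.63 -> new Bin 3
  Item 0.35 -> Bin 2 (now 0.95)
  Item 0.3 -> Bin 3 (now 0.93)
  Item 0.34 -> new Bin 4
Total bins used = 4

4


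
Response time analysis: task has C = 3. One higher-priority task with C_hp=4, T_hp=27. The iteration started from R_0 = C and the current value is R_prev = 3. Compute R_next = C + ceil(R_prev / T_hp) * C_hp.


R_next = C + ceil(R_prev / T_hp) * C_hp
ceil(3 / 27) = ceil(0.1111) = 1
Interference = 1 * 4 = 4
R_next = 3 + 4 = 7

7


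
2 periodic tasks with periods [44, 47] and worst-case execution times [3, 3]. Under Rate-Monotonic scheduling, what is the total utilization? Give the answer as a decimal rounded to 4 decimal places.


Compute individual utilizations (exact fractions):
  Task 1: C/T = 3/44 (approx. 0.0682)
  Task 2: C/T = 3/47 (approx. 0.0638)
Total utilization U = 3/44 + 3/47 = 273/2068
Rounded to 4 decimal places: U = 0.1320
RM (Liu & Layland) bound for 2 tasks = 0.828427; compare with U = 273/2068 (approx. 0.132012)
U <= bound, so schedulable by RM sufficient condition.

0.1320


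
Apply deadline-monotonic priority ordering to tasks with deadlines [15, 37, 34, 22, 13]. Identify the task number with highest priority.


Sort tasks by relative deadline (ascending):
  Task 5: deadline = 13
  Task 1: deadline = 15
  Task 4: deadline = 22
  Task 3: deadline = 34
  Task 2: deadline = 37
Priority order (highest first): [5, 1, 4, 3, 2]
Highest priority task = 5

5


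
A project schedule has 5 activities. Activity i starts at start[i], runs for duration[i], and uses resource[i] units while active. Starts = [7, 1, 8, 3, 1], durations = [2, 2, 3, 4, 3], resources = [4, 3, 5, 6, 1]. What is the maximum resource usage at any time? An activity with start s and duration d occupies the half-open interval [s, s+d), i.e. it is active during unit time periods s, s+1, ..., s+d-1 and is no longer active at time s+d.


Each activity i is active on [start_i, start_i + duration_i).
Compute total resource usage per time slot:
  t=0: active resources = [], total = 0
  t=1: active resources = [3, 1], total = 4
  t=2: active resources = [3, 1], total = 4
  t=3: active resources = [6, 1], total = 7
  t=4: active resources = [6], total = 6
  t=5: active resources = [6], total = 6
  t=6: active resources = [6], total = 6
  t=7: active resources = [4], total = 4
  t=8: active resources = [4, 5], total = 9
  t=9: active resources = [5], total = 5
  t=10: active resources = [5], total = 5
Peak resource demand = 9

9


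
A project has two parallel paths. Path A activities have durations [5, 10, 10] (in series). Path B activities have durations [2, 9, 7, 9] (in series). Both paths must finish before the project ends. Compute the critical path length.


Path A total = 5 + 10 + 10 = 25
Path B total = 2 + 9 + 7 + 9 = 27
Critical path = longest path = max(25, 27) = 27

27


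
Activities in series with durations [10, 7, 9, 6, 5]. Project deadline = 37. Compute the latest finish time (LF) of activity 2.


LF(activity 2) = deadline - sum of successor durations
Successors: activities 3 through 5 with durations [9, 6, 5]
Sum of successor durations = 20
LF = 37 - 20 = 17

17


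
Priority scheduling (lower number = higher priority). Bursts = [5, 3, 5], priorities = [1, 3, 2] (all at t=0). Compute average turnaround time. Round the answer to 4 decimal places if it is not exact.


Sort by priority (ascending = highest first):
Order: [(1, 5), (2, 5), (3, 3)]
Completion times:
  Priority 1, burst=5, C=5
  Priority 2, burst=5, C=10
  Priority 3, burst=3, C=13
Average turnaround = 28/3 = 9.3333

9.3333


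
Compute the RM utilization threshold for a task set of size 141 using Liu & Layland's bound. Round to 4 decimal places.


Compute 2^(1/141) = 1.0049280405
Subtract 1: 1.0049280405 - 1 = 0.0049280405
Multiply by n: 141 * 0.0049280405 = 0.6948537105
Round to 4 dp: 0.6949

0.6949


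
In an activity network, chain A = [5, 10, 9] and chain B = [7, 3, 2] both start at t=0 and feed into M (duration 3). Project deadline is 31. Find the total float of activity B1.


Forward pass: ES(B1) = sum of predecessors on chain B = 0
EF = ES + duration = 0 + 7 = 7
Backward pass: LF(M) = deadline = 31; LS(M) = 31 - 3 = 28
LF(B1) = LS(M) - sum(successors on chain B) = 28 - 5 = 23
LS = LF - duration = 23 - 7 = 16
Total float = LS - ES = 16 - 0 = 16

16


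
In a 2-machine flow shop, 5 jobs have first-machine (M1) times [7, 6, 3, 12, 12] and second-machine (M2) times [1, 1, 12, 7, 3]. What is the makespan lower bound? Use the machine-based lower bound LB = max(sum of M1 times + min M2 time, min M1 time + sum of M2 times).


LB1 = sum(M1 times) + min(M2 times) = 40 + 1 = 41
LB2 = min(M1 times) + sum(M2 times) = 3 + 24 = 27
Lower bound = max(LB1, LB2) = max(41, 27) = 41

41


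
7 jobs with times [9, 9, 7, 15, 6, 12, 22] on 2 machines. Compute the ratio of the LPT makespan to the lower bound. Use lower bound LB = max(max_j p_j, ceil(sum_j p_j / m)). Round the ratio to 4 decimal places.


LPT order: [22, 15, 12, 9, 9, 7, 6]
Machine loads after assignment: [38, 42]
LPT makespan = 42
Lower bound = max(max_job, ceil(total/2)) = max(22, 40) = 40
Ratio = 42 / 40 = 1.05

1.05


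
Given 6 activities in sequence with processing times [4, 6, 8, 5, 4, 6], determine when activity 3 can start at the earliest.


Activity 3 starts after activities 1 through 2 complete.
Predecessor durations: [4, 6]
ES = 4 + 6 = 10

10


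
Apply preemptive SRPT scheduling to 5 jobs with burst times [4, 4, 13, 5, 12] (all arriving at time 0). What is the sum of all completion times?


Since all jobs arrive at t=0, SRPT equals SPT ordering.
SPT order: [4, 4, 5, 12, 13]
Completion times:
  Job 1: p=4, C=4
  Job 2: p=4, C=8
  Job 3: p=5, C=13
  Job 4: p=12, C=25
  Job 5: p=13, C=38
Total completion time = 4 + 8 + 13 + 25 + 38 = 88

88


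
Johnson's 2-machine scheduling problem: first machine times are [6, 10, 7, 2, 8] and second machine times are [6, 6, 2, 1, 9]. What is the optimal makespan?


Apply Johnson's rule:
  Group 1 (a <= b): [(1, 6, 6), (5, 8, 9)]
  Group 2 (a > b): [(2, 10, 6), (3, 7, 2), (4, 2, 1)]
Optimal job order: [1, 5, 2, 3, 4]
Schedule:
  Job 1: M1 done at 6, M2 done at 12
  Job 5: M1 done at 14, M2 done at 23
  Job 2: M1 done at 24, M2 done at 30
  Job 3: M1 done at 31, M2 done at 33
  Job 4: M1 done at 33, M2 done at 34
Makespan = 34

34


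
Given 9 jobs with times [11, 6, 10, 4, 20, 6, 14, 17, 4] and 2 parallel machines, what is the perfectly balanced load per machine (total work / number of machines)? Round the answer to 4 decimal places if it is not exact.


Total processing time = 11 + 6 + 10 + 4 + 20 + 6 + 14 + 17 + 4 = 92
Number of machines = 2
Ideal balanced load = 92 / 2 = 46.0

46.0


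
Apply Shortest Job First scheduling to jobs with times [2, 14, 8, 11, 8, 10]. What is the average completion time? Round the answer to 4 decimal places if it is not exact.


SJF order (ascending): [2, 8, 8, 10, 11, 14]
Completion times:
  Job 1: burst=2, C=2
  Job 2: burst=8, C=10
  Job 3: burst=8, C=18
  Job 4: burst=10, C=28
  Job 5: burst=11, C=39
  Job 6: burst=14, C=53
Average completion = 150/6 = 25.0

25.0


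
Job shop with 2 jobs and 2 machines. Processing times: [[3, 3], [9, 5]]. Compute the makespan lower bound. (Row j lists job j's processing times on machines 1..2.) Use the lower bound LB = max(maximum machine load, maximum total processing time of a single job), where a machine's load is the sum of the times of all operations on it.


Machine loads:
  Machine 1: 3 + 9 = 12
  Machine 2: 3 + 5 = 8
Max machine load = 12
Job totals:
  Job 1: 6
  Job 2: 14
Max job total = 14
Lower bound = max(12, 14) = 14

14


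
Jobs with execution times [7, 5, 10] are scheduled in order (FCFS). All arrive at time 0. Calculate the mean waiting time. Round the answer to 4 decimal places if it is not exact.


FCFS order (as given): [7, 5, 10]
Waiting times:
  Job 1: wait = 0
  Job 2: wait = 7
  Job 3: wait = 12
Sum of waiting times = 19
Average waiting time = 19/3 = 6.3333

6.3333


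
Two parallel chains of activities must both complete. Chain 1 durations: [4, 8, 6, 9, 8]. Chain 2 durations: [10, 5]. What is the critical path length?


Path A total = 4 + 8 + 6 + 9 + 8 = 35
Path B total = 10 + 5 = 15
Critical path = longest path = max(35, 15) = 35

35


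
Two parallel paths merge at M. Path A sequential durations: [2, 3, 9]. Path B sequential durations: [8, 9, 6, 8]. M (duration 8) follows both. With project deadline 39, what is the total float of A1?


Forward pass: ES(A1) = sum of predecessors on chain A = 0
EF = ES + duration = 0 + 2 = 2
Backward pass: LF(M) = deadline = 39; LS(M) = 39 - 8 = 31
LF(A1) = LS(M) - sum(successors on chain A) = 31 - 12 = 19
LS = LF - duration = 19 - 2 = 17
Total float = LS - ES = 17 - 0 = 17

17


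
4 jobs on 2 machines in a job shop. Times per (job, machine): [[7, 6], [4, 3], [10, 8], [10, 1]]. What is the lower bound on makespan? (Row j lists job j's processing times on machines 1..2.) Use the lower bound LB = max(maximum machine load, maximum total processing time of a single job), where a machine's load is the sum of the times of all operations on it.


Machine loads:
  Machine 1: 7 + 4 + 10 + 10 = 31
  Machine 2: 6 + 3 + 8 + 1 = 18
Max machine load = 31
Job totals:
  Job 1: 13
  Job 2: 7
  Job 3: 18
  Job 4: 11
Max job total = 18
Lower bound = max(31, 18) = 31

31


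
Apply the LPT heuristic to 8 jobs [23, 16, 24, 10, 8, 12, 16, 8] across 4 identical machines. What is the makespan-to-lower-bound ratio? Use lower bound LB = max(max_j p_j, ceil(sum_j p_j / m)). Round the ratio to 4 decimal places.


LPT order: [24, 23, 16, 16, 12, 10, 8, 8]
Machine loads after assignment: [32, 31, 28, 26]
LPT makespan = 32
Lower bound = max(max_job, ceil(total/4)) = max(24, 30) = 30
Ratio = 32 / 30 = 1.0667

1.0667


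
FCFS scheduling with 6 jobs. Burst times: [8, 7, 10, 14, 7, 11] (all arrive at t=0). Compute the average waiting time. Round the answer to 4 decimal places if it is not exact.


FCFS order (as given): [8, 7, 10, 14, 7, 11]
Waiting times:
  Job 1: wait = 0
  Job 2: wait = 8
  Job 3: wait = 15
  Job 4: wait = 25
  Job 5: wait = 39
  Job 6: wait = 46
Sum of waiting times = 133
Average waiting time = 133/6 = 22.1667

22.1667


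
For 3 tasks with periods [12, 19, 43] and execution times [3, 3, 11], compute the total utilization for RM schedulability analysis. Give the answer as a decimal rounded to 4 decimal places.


Compute individual utilizations (exact fractions):
  Task 1: C/T = 3/12 = 1/4 (approx. 0.25)
  Task 2: C/T = 3/19 (approx. 0.1579)
  Task 3: C/T = 11/43 (approx. 0.2558)
Total utilization U = 1/4 + 3/19 + 11/43 = 2169/3268
Rounded to 4 decimal places: U = 0.6637
RM (Liu & Layland) bound for 3 tasks = 0.779763; compare with U = 2169/3268 (approx. 0.663709)
U <= bound, so schedulable by RM sufficient condition.

0.6637


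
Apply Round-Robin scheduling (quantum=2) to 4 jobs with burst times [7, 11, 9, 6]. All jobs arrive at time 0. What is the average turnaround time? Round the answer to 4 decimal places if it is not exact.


Time quantum = 2
Execution trace:
  J1 runs 2 units, time = 2
  J2 runs 2 units, time = 4
  J3 runs 2 units, time = 6
  J4 runs 2 units, time = 8
  J1 runs 2 units, time = 10
  J2 runs 2 units, time = 12
  J3 runs 2 units, time = 14
  J4 runs 2 units, time = 16
  J1 runs 2 units, time = 18
  J2 runs 2 units, time = 20
  J3 runs 2 units, time = 22
  J4 runs 2 units, time = 24
  J1 runs 1 units, time = 25
  J2 runs 2 units, time = 27
  J3 runs 2 units, time = 29
  J2 runs 2 units, time = 31
  J3 runs 1 units, time = 32
  J2 runs 1 units, time = 33
Finish times: [25, 33, 32, 24]
Average turnaround = 114/4 = 28.5

28.5


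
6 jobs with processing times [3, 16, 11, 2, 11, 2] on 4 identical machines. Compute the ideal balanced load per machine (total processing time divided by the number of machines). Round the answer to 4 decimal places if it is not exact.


Total processing time = 3 + 16 + 11 + 2 + 11 + 2 = 45
Number of machines = 4
Ideal balanced load = 45 / 4 = 11.25

11.25


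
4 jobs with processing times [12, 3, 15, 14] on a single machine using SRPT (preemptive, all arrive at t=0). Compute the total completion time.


Since all jobs arrive at t=0, SRPT equals SPT ordering.
SPT order: [3, 12, 14, 15]
Completion times:
  Job 1: p=3, C=3
  Job 2: p=12, C=15
  Job 3: p=14, C=29
  Job 4: p=15, C=44
Total completion time = 3 + 15 + 29 + 44 = 91

91


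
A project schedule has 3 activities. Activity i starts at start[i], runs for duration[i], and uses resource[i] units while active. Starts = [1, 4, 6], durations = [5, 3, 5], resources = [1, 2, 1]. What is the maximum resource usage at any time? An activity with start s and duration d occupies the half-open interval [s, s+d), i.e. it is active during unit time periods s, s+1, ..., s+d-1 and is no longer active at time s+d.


Each activity i is active on [start_i, start_i + duration_i).
Compute total resource usage per time slot:
  t=0: active resources = [], total = 0
  t=1: active resources = [1], total = 1
  t=2: active resources = [1], total = 1
  t=3: active resources = [1], total = 1
  t=4: active resources = [1, 2], total = 3
  t=5: active resources = [1, 2], total = 3
  t=6: active resources = [2, 1], total = 3
  t=7: active resources = [1], total = 1
  t=8: active resources = [1], total = 1
  t=9: active resources = [1], total = 1
  t=10: active resources = [1], total = 1
Peak resource demand = 3

3
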